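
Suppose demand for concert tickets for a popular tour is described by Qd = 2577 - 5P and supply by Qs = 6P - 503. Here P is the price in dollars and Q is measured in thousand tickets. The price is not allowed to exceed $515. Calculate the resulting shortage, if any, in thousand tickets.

Setting quantity demanded equal to quantity supplied, 2577 - 5P = 6P - 503, gives P* = 280 and Q* = 1177.
The ceiling of 515 is above the equilibrium price 280, so it is not binding; the market clears at P* = 280, Q* = 1177.
Since the control does not bind, there is no shortage.

0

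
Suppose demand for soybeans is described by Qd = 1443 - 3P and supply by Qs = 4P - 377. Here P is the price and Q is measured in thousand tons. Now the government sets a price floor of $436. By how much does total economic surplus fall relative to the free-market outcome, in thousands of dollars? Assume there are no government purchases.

81312

Setting quantity demanded equal to quantity supplied, 1443 - 3P = 4P - 377, gives P* = 260 and Q* = 663.
Because the floor (436) lies above the market-clearing price, it is binding.
At P = 436: Qd = 1443 - 3·436 = 135 and Qs = 4·436 - 377 = 1367.
Quantity traded falls to 135. At Q = 135 the demand price is (1443 - 135)/3 = 436 and the supply price is (377 + 135)/4 = 128.
Deadweight loss = ½ · (436 - 128) · (663 - 135) = ½ · 308 · 528 = 81312.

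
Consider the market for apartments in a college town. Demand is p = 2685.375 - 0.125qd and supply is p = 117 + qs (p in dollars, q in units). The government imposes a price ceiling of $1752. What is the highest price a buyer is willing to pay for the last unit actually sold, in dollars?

Rearranging demand gives qd = 21483 - 8p; rearranging supply gives qs = p - 117. Equilibrium: 21483 - 8p = p - 117, so 21600 = 9p and p* = 2400, q* = 2283.
Because the ceiling (1752) lies below the market-clearing price, it is binding.
At p = 1752: qd = 21483 - 8·1752 = 7467 and qs = 1752 - 117 = 1635.
Only 1635 units reach the market. On the demand curve, the marginal buyer's willingness to pay at q = 1635 is (21483 - 1635)/8 = 2481.

2481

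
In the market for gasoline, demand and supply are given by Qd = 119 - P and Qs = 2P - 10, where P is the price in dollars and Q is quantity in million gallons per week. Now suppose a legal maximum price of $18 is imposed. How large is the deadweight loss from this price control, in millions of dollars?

1875

Without the control the market clears where 119 - P = 2P - 10, i.e. P* = 43 and Q* = 76.
The ceiling of 18 is below the equilibrium price 43, so it binds.
At P = 18: Qd = 119 - 18 = 101 and Qs = 2·18 - 10 = 26.
Quantity traded falls to 26. At Q = 26 the demand price is 119 - 26 = 93 and the supply price is (10 + 26)/2 = 18.
Deadweight loss = ½ · (93 - 18) · (76 - 26) = ½ · 75 · 50 = 1875.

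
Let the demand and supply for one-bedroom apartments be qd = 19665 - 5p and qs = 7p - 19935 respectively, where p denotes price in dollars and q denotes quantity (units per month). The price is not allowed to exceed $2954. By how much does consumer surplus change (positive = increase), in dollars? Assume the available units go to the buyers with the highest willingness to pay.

-329530.4

Setting quantity demanded equal to quantity supplied, 19665 - 5p = 7p - 19935, gives p* = 3300 and q* = 3165.
Since 2954 < 3300, the ceiling is binding.
At p = 2954: qd = 19665 - 5·2954 = 4895 and qs = 7·2954 - 19935 = 743.
Consumer surplus without the control is ½ · (3933 - 3300) · 3165 = 1001722.5.
With the ceiling, 743 units are sold at 2954 (assume they go to the highest-value buyers). The demand price at q = 743 is 3784.4, so CS = ½ · [(3933 - 2954) + (3784.4 - 2954)] · 743 = 672192.1.
Change in consumer surplus = 672192.1 - 1001722.5 = -329530.4.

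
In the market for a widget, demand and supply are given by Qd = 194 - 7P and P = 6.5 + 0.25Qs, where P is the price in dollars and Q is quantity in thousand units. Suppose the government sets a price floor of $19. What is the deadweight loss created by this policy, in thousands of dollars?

0

Rearranging supply gives Qs = 4P - 26. Setting quantity demanded equal to quantity supplied, 194 - 7P = 4P - 26, gives P* = 20 and Q* = 54.
Since 19 is below P* = 20, the floor does not bind and the free-market outcome prevails.
Since the control does not bind, no trades are prevented and deadweight loss is zero.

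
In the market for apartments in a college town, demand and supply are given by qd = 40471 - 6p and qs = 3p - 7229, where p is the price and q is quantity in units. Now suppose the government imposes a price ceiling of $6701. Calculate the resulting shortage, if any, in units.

0

Without the control the market clears where 40471 - 6p = 3p - 7229, i.e. p* = 5300 and q* = 8671.
The ceiling of 6701 is above the equilibrium price 5300, so it is not binding; the market clears at p* = 5300, q* = 8671.
Since the control does not bind, there is no shortage.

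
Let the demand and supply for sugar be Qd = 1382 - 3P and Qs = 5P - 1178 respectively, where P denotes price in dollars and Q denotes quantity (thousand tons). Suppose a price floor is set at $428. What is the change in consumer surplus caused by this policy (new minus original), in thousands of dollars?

-28080

In a free market, 1382 - 3P = 5P - 1178 gives the equilibrium P* = 320, Q* = 422.
Because the floor (428) lies above the market-clearing price, it is binding.
At P = 428: Qd = 1382 - 3·428 = 98 and Qs = 5·428 - 1178 = 962.
Consumer surplus without the control is ½ · (1382/3 - 320) · 422 = 89042/3.
With the floor, consumers buy 98 units at 428, so CS = ½ · (1382/3 - 428) · 98 = 4802/3.
Change in consumer surplus = 4802/3 - 89042/3 = -28080.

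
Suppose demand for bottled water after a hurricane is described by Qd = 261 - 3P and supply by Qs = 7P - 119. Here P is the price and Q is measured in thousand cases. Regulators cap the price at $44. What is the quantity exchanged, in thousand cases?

147

Setting quantity demanded equal to quantity supplied, 261 - 3P = 7P - 119, gives P* = 38 and Q* = 147.
Since 44 is above P* = 38, the ceiling does not bind and the free-market outcome prevails.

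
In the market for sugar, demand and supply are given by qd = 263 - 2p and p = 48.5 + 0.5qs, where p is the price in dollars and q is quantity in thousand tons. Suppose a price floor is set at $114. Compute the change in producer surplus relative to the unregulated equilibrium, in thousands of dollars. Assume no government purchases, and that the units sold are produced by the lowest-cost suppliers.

Rearranging supply gives qs = 2p - 97. In a free market, 263 - 2p = 2p - 97 gives the equilibrium p* = 90, q* = 83.
Because the floor (114) lies above the market-clearing price, it is binding.
At p = 114: qd = 263 - 2·114 = 35 and qs = 2·114 - 97 = 131.
Producer surplus without the control is ½ · (90 - 48.5) · 83 = 1722.25.
With the floor, 35 units are sold at 114. The supply price at q = 35 is 66, so PS = ½ · [(114 - 48.5) + (114 - 66)] · 35 = 1986.25.
Change in producer surplus = 1986.25 - 1722.25 = 264.

264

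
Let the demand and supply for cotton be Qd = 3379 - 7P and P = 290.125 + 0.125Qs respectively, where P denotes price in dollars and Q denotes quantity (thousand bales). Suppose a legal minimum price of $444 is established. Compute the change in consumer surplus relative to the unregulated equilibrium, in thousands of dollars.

Rearranging supply gives Qs = 8P - 2321. Setting quantity demanded equal to quantity supplied, 3379 - 7P = 8P - 2321, gives P* = 380 and Q* = 719.
Because the floor (444) lies above the market-clearing price, it is binding.
At P = 444: Qd = 3379 - 7·444 = 271 and Qs = 8·444 - 2321 = 1231.
Consumer surplus without the control is ½ · (3379/7 - 380) · 719 = 516961/14.
With the floor, consumers buy 271 units at 444, so CS = ½ · (3379/7 - 444) · 271 = 73441/14.
Change in consumer surplus = 73441/14 - 516961/14 = -31680.

-31680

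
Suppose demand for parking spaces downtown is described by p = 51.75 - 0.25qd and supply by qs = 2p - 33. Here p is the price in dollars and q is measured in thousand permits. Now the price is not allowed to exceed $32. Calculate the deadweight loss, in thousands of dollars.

Rearranging demand gives qd = 207 - 4p. Without the control the market clears where 207 - 4p = 2p - 33, i.e. p* = 40 and q* = 47.
The ceiling of 32 is below the equilibrium price 40, so it binds.
At p = 32: qd = 207 - 4·32 = 79 and qs = 2·32 - 33 = 31.
Quantity traded falls to 31. At q = 31 the demand price is (207 - 31)/4 = 44 and the supply price is (33 + 31)/2 = 32.
Deadweight loss = ½ · (44 - 32) · (47 - 31) = ½ · 12 · 16 = 96.

96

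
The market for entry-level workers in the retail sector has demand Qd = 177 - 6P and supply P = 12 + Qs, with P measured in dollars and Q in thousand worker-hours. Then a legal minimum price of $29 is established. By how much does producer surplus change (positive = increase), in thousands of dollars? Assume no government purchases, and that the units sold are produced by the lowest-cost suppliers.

Rearranging supply gives Qs = P - 12. Without the control the market clears where 177 - 6P = P - 12, i.e. P* = 27 and Q* = 15.
Because the floor (29) lies above the market-clearing price, it is binding.
At P = 29: Qd = 177 - 6·29 = 3 and Qs = 29 - 12 = 17.
Producer surplus without the control is ½ · (27 - 12) · 15 = 112.5.
With the floor, 3 units are sold at 29. The supply price at Q = 3 is 15, so PS = ½ · [(29 - 12) + (29 - 15)] · 3 = 46.5.
Change in producer surplus = 46.5 - 112.5 = -66.

-66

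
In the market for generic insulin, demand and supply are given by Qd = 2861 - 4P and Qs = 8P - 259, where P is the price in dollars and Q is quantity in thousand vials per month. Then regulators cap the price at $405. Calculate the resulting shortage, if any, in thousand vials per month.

0

In a free market, 2861 - 4P = 8P - 259 gives the equilibrium P* = 260, Q* = 1821.
Since 405 is above P* = 260, the ceiling does not bind and the free-market outcome prevails.
Since the control does not bind, there is no shortage.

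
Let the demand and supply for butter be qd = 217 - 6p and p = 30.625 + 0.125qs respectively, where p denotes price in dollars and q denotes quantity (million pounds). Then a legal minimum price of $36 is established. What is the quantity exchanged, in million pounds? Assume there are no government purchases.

Rearranging supply gives qs = 8p - 245. Setting quantity demanded equal to quantity supplied, 217 - 6p = 8p - 245, gives p* = 33 and q* = 19.
The floor of 36 is above the equilibrium price 33, so it binds.
At p = 36: qd = 217 - 6·36 = 1 and qs = 8·36 - 245 = 43.
The quantity actually transacted is the short side, demand: 1.

1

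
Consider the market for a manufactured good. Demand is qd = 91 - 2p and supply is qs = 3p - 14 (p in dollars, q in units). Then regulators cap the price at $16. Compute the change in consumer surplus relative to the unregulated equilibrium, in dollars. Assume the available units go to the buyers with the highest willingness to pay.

Without the control the market clears where 91 - 2p = 3p - 14, i.e. p* = 21 and q* = 49.
Since 16 < 21, the ceiling is binding.
At p = 16: qd = 91 - 2·16 = 59 and qs = 3·16 - 14 = 34.
Consumer surplus without the control is ½ · (45.5 - 21) · 49 = 600.25.
With the ceiling, 34 units are sold at 16 (assume they go to the highest-value buyers). The demand price at q = 34 is 28.5, so CS = ½ · [(45.5 - 16) + (28.5 - 16)] · 34 = 714.
Change in consumer surplus = 714 - 600.25 = 113.75.

113.75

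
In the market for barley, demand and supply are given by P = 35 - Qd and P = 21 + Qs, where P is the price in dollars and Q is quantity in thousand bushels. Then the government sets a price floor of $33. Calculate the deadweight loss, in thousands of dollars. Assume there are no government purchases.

25

Rearranging demand gives Qd = 35 - P; rearranging supply gives Qs = P - 21. Setting quantity demanded equal to quantity supplied, 35 - P = P - 21, gives P* = 28 and Q* = 7.
Since 33 > 28, the floor is binding.
At P = 33: Qd = 35 - 33 = 2 and Qs = 33 - 21 = 12.
Quantity traded falls to 2. At Q = 2 the demand price is 35 - 2 = 33 and the supply price is 21 + 2 = 23.
Deadweight loss = ½ · (33 - 23) · (7 - 2) = ½ · 10 · 5 = 25.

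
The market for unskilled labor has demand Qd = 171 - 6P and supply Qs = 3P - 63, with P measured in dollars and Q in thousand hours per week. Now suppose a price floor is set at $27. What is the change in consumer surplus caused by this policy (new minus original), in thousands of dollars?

Equilibrium: 171 - 6P = 3P - 63, so 234 = 9P and P* = 26, Q* = 15.
Because the floor (27) lies above the market-clearing price, it is binding.
At P = 27: Qd = 171 - 6·27 = 9 and Qs = 3·27 - 63 = 18.
Consumer surplus without the control is ½ · (28.5 - 26) · 15 = 18.75.
With the floor, consumers buy 9 units at 27, so CS = ½ · (28.5 - 27) · 9 = 6.75.
Change in consumer surplus = 6.75 - 18.75 = -12.

-12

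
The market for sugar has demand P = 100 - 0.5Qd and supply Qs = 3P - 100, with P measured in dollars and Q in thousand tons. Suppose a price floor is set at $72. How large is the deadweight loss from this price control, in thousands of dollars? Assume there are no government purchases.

240

Rearranging demand gives Qd = 200 - 2P. Equilibrium: 200 - 2P = 3P - 100, so 300 = 5P and P* = 60, Q* = 80.
Since 72 > 60, the floor is binding.
At P = 72: Qd = 200 - 2·72 = 56 and Qs = 3·72 - 100 = 116.
Quantity traded falls to 56. At Q = 56 the demand price is (200 - 56)/2 = 72 and the supply price is (100 + 56)/3 = 52.
Deadweight loss = ½ · (72 - 52) · (80 - 56) = ½ · 20 · 24 = 240.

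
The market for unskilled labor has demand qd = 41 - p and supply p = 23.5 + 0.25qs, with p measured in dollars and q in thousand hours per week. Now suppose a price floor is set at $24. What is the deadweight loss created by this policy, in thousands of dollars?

Rearranging supply gives qs = 4p - 94. In a free market, 41 - p = 4p - 94 gives the equilibrium p* = 27, q* = 14.
Since 24 is below p* = 27, the floor does not bind and the free-market outcome prevails.
Since the control does not bind, no trades are prevented and deadweight loss is zero.

0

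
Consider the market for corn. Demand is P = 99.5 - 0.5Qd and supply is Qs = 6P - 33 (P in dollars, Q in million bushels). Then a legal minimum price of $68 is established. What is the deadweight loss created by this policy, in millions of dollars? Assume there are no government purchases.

Rearranging demand gives Qd = 199 - 2P. Without the control the market clears where 199 - 2P = 6P - 33, i.e. P* = 29 and Q* = 141.
Because the floor (68) lies above the market-clearing price, it is binding.
At P = 68: Qd = 199 - 2·68 = 63 and Qs = 6·68 - 33 = 375.
Quantity traded falls to 63. At Q = 63 the demand price is (199 - 63)/2 = 68 and the supply price is (33 + 63)/6 = 16.
Deadweight loss = ½ · (68 - 16) · (141 - 63) = ½ · 52 · 78 = 2028.

2028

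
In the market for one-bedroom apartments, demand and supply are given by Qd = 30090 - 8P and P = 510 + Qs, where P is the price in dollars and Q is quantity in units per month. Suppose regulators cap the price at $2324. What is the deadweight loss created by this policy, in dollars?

651249

Rearranging supply gives Qs = P - 510. In a free market, 30090 - 8P = P - 510 gives the equilibrium P* = 3400, Q* = 2890.
The ceiling of 2324 is below the equilibrium price 3400, so it binds.
At P = 2324: Qd = 30090 - 8·2324 = 11498 and Qs = 2324 - 510 = 1814.
Quantity traded falls to 1814. At Q = 1814 the demand price is (30090 - 1814)/8 = 3534.5 and the supply price is 510 + 1814 = 2324.
Deadweight loss = ½ · (3534.5 - 2324) · (2890 - 1814) = ½ · 1210.5 · 1076 = 651249.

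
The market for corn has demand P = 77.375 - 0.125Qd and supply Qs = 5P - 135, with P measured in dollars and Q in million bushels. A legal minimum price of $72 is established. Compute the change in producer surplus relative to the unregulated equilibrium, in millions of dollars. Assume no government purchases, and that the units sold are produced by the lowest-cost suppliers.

Rearranging demand gives Qd = 619 - 8P. Equilibrium: 619 - 8P = 5P - 135, so 754 = 13P and P* = 58, Q* = 155.
Because the floor (72) lies above the market-clearing price, it is binding.
At P = 72: Qd = 619 - 8·72 = 43 and Qs = 5·72 - 135 = 225.
Producer surplus without the control is ½ · (58 - 27) · 155 = 2402.5.
With the floor, 43 units are sold at 72. The supply price at Q = 43 is 35.6, so PS = ½ · [(72 - 27) + (72 - 35.6)] · 43 = 1750.1.
Change in producer surplus = 1750.1 - 2402.5 = -652.4.

-652.4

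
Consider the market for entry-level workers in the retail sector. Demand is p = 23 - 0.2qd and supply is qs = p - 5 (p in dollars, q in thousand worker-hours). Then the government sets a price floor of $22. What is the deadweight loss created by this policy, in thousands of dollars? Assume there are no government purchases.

60

Rearranging demand gives qd = 115 - 5p. Setting quantity demanded equal to quantity supplied, 115 - 5p = p - 5, gives p* = 20 and q* = 15.
Because the floor (22) lies above the market-clearing price, it is binding.
At p = 22: qd = 115 - 5·22 = 5 and qs = 22 - 5 = 17.
Quantity traded falls to 5. At q = 5 the demand price is (115 - 5)/5 = 22 and the supply price is 5 + 5 = 10.
Deadweight loss = ½ · (22 - 10) · (15 - 5) = ½ · 12 · 10 = 60.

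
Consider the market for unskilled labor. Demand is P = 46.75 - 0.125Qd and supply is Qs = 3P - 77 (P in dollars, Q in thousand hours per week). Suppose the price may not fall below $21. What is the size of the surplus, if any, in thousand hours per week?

Rearranging demand gives Qd = 374 - 8P. Without the control the market clears where 374 - 8P = 3P - 77, i.e. P* = 41 and Q* = 46.
Since 21 is below P* = 41, the floor does not bind and the free-market outcome prevails.
Since the control does not bind, there is no surplus.

0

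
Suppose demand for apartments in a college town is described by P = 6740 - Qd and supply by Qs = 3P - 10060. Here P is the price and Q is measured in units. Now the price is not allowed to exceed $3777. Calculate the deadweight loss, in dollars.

Rearranging demand gives Qd = 6740 - P. Without the control the market clears where 6740 - P = 3P - 10060, i.e. P* = 4200 and Q* = 2540.
Because the ceiling (3777) lies below the market-clearing price, it is binding.
At P = 3777: Qd = 6740 - 3777 = 2963 and Qs = 3·3777 - 10060 = 1271.
Quantity traded falls to 1271. At Q = 1271 the demand price is 6740 - 1271 = 5469 and the supply price is (10060 + 1271)/3 = 3777.
Deadweight loss = ½ · (5469 - 3777) · (2540 - 1271) = ½ · 1692 · 1269 = 1073574.

1073574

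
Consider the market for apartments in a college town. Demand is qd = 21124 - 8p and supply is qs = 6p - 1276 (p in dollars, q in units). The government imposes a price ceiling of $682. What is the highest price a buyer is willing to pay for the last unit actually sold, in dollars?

Equilibrium: 21124 - 8p = 6p - 1276, so 22400 = 14p and p* = 1600, q* = 8324.
The ceiling of 682 is below the equilibrium price 1600, so it binds.
At p = 682: qd = 21124 - 8·682 = 15668 and qs = 6·682 - 1276 = 2816.
Only 2816 units reach the market. On the demand curve, the marginal buyer's willingness to pay at q = 2816 is (21124 - 2816)/8 = 2288.5.

2288.5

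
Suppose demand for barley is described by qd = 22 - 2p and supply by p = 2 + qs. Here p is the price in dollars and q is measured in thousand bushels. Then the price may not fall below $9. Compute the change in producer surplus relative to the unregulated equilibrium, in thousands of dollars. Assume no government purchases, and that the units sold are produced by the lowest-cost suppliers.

2

Rearranging supply gives qs = p - 2. Equilibrium: 22 - 2p = p - 2, so 24 = 3p and p* = 8, q* = 6.
Because the floor (9) lies above the market-clearing price, it is binding.
At p = 9: qd = 22 - 2·9 = 4 and qs = 9 - 2 = 7.
Producer surplus without the control is ½ · (8 - 2) · 6 = 18.
With the floor, 4 units are sold at 9. The supply price at q = 4 is 6, so PS = ½ · [(9 - 2) + (9 - 6)] · 4 = 20.
Change in producer surplus = 20 - 18 = 2.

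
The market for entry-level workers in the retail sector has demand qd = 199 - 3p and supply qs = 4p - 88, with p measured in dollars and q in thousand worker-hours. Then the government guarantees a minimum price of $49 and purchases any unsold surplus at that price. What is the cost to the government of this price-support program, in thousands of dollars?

2744

Setting quantity demanded equal to quantity supplied, 199 - 3p = 4p - 88, gives p* = 41 and q* = 76.
Since 49 > 41, the floor is binding.
At p = 49: qd = 199 - 3·49 = 52 and qs = 4·49 - 88 = 108.
Surplus = qs - qd = 56.
Government expenditure = surplus × support price = 56 × 49 = 2744.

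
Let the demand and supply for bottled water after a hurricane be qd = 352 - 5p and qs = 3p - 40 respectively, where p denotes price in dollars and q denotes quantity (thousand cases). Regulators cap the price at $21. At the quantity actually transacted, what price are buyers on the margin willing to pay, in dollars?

65.8

In a free market, 352 - 5p = 3p - 40 gives the equilibrium p* = 49, q* = 107.
The ceiling of 21 is below the equilibrium price 49, so it binds.
At p = 21: qd = 352 - 5·21 = 247 and qs = 3·21 - 40 = 23.
Only 23 units reach the market. On the demand curve, the marginal buyer's willingness to pay at q = 23 is (352 - 23)/5 = 65.8.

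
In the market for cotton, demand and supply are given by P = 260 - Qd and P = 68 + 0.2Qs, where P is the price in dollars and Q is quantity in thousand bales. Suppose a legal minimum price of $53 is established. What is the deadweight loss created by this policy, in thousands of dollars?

Rearranging demand gives Qd = 260 - P; rearranging supply gives Qs = 5P - 340. In a free market, 260 - P = 5P - 340 gives the equilibrium P* = 100, Q* = 160.
The floor of 53 is below the equilibrium price 100, so it is not binding; the market clears at P* = 100, Q* = 160.
Since the control does not bind, no trades are prevented and deadweight loss is zero.

0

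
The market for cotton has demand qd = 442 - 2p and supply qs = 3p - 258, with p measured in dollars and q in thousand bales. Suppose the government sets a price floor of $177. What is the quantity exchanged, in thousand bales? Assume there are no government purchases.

88

Without the control the market clears where 442 - 2p = 3p - 258, i.e. p* = 140 and q* = 162.
The floor of 177 is above the equilibrium price 140, so it binds.
At p = 177: qd = 442 - 2·177 = 88 and qs = 3·177 - 258 = 273.
The quantity actually transacted is the short side, demand: 88.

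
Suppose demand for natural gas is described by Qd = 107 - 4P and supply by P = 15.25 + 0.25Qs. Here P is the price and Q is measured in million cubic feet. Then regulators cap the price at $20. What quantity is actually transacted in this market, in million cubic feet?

Rearranging supply gives Qs = 4P - 61. Setting quantity demanded equal to quantity supplied, 107 - 4P = 4P - 61, gives P* = 21 and Q* = 23.
The ceiling of 20 is below the equilibrium price 21, so it binds.
At P = 20: Qd = 107 - 4·20 = 27 and Qs = 4·20 - 61 = 19.
The quantity actually transacted is the short side, supply: 19.

19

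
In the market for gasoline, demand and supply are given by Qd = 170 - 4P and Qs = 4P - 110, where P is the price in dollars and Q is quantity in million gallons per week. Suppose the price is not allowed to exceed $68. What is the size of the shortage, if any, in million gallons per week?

0

Setting quantity demanded equal to quantity supplied, 170 - 4P = 4P - 110, gives P* = 35 and Q* = 30.
The ceiling of 68 is above the equilibrium price 35, so it is not binding; the market clears at P* = 35, Q* = 30.
Since the control does not bind, there is no shortage.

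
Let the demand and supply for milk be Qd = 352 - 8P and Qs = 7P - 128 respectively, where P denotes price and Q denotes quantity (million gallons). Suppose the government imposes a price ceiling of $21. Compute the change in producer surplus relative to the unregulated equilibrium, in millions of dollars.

Setting quantity demanded equal to quantity supplied, 352 - 8P = 7P - 128, gives P* = 32 and Q* = 96.
Because the ceiling (21) lies below the market-clearing price, it is binding.
At P = 21: Qd = 352 - 8·21 = 184 and Qs = 7·21 - 128 = 19.
Producer surplus without the control is ½ · (32 - 128/7) · 96 = 4608/7.
With the ceiling, producers sell 19 units at 21, so PS = ½ · (21 - 128/7) · 19 = 361/14.
Change in producer surplus = 361/14 - 4608/7 = -632.5.

-632.5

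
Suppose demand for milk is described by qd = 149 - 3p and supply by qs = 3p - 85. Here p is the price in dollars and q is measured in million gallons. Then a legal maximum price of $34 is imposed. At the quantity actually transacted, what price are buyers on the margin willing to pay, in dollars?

44

Equilibrium: 149 - 3p = 3p - 85, so 234 = 6p and p* = 39, q* = 32.
The ceiling of 34 is below the equilibrium price 39, so it binds.
At p = 34: qd = 149 - 3·34 = 47 and qs = 3·34 - 85 = 17.
Only 17 units reach the market. On the demand curve, the marginal buyer's willingness to pay at q = 17 is (149 - 17)/3 = 44.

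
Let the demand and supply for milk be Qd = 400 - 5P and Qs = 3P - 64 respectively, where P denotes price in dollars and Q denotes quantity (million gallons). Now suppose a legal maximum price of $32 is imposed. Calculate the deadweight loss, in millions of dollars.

1622.4

Equilibrium: 400 - 5P = 3P - 64, so 464 = 8P and P* = 58, Q* = 110.
The ceiling of 32 is below the equilibrium price 58, so it binds.
At P = 32: Qd = 400 - 5·32 = 240 and Qs = 3·32 - 64 = 32.
Quantity traded falls to 32. At Q = 32 the demand price is (400 - 32)/5 = 73.6 and the supply price is (64 + 32)/3 = 32.
Deadweight loss = ½ · (73.6 - 32) · (110 - 32) = ½ · 41.6 · 78 = 1622.4.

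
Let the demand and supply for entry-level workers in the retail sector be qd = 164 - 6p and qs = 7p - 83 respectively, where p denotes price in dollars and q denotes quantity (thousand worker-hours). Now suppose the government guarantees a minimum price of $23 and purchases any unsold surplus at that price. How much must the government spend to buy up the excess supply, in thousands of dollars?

Setting quantity demanded equal to quantity supplied, 164 - 6p = 7p - 83, gives p* = 19 and q* = 50.
Since 23 > 19, the floor is binding.
At p = 23: qd = 164 - 6·23 = 26 and qs = 7·23 - 83 = 78.
Surplus = qs - qd = 52.
Government expenditure = surplus × support price = 52 × 23 = 1196.

1196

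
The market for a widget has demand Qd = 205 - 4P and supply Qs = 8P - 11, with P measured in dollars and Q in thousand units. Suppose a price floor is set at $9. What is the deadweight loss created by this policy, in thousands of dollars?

0

Setting quantity demanded equal to quantity supplied, 205 - 4P = 8P - 11, gives P* = 18 and Q* = 133.
The floor of 9 is below the equilibrium price 18, so it is not binding; the market clears at P* = 18, Q* = 133.
Since the control does not bind, no trades are prevented and deadweight loss is zero.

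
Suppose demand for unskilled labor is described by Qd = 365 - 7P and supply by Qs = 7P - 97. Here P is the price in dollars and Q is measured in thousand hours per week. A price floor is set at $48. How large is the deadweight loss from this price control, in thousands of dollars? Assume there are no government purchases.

1575

In a free market, 365 - 7P = 7P - 97 gives the equilibrium P* = 33, Q* = 134.
Since 48 > 33, the floor is binding.
At P = 48: Qd = 365 - 7·48 = 29 and Qs = 7·48 - 97 = 239.
Quantity traded falls to 29. At Q = 29 the demand price is (365 - 29)/7 = 48 and the supply price is (97 + 29)/7 = 18.
Deadweight loss = ½ · (48 - 18) · (134 - 29) = ½ · 30 · 105 = 1575.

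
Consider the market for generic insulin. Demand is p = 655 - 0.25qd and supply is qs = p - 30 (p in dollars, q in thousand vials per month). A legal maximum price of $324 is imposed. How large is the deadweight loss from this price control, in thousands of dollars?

26522.5

Rearranging demand gives qd = 2620 - 4p. In a free market, 2620 - 4p = p - 30 gives the equilibrium p* = 530, q* = 500.
Since 324 < 530, the ceiling is binding.
At p = 324: qd = 2620 - 4·324 = 1324 and qs = 324 - 30 = 294.
Quantity traded falls to 294. At q = 294 the demand price is (2620 - 294)/4 = 581.5 and the supply price is 30 + 294 = 324.
Deadweight loss = ½ · (581.5 - 324) · (500 - 294) = ½ · 257.5 · 206 = 26522.5.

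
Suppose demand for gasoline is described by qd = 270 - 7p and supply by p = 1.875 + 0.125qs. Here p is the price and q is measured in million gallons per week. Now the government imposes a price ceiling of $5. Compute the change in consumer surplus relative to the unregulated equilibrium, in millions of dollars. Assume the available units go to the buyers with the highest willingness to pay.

Rearranging supply gives qs = 8p - 15. Setting quantity demanded equal to quantity supplied, 270 - 7p = 8p - 15, gives p* = 19 and q* = 137.
The ceiling of 5 is below the equilibrium price 19, so it binds.
At p = 5: qd = 270 - 7·5 = 235 and qs = 8·5 - 15 = 25.
Consumer surplus without the control is ½ · (270/7 - 19) · 137 = 18769/14.
With the ceiling, 25 units are sold at 5 (assume they go to the highest-value buyers). The demand price at q = 25 is 35, so CS = ½ · [(270/7 - 5) + (35 - 5)] · 25 = 11125/14.
Change in consumer surplus = 11125/14 - 18769/14 = -546.

-546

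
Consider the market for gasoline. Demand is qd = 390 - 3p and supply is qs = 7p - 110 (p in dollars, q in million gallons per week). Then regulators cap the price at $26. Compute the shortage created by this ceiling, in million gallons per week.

240

Equilibrium: 390 - 3p = 7p - 110, so 500 = 10p and p* = 50, q* = 240.
Because the ceiling (26) lies below the market-clearing price, it is binding.
At p = 26: qd = 390 - 3·26 = 312 and qs = 7·26 - 110 = 72.
Shortage = qd - qs = 312 - 72 = 240.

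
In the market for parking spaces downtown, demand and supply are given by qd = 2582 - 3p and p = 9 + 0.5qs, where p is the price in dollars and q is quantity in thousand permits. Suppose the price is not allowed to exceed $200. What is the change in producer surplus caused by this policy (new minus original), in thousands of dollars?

-224640

Rearranging supply gives qs = 2p - 18. Setting quantity demanded equal to quantity supplied, 2582 - 3p = 2p - 18, gives p* = 520 and q* = 1022.
Since 200 < 520, the ceiling is binding.
At p = 200: qd = 2582 - 3·200 = 1982 and qs = 2·200 - 18 = 382.
Producer surplus without the control is ½ · (520 - 9) · 1022 = 261121.
With the ceiling, producers sell 382 units at 200, so PS = ½ · (200 - 9) · 382 = 36481.
Change in producer surplus = 36481 - 261121 = -224640.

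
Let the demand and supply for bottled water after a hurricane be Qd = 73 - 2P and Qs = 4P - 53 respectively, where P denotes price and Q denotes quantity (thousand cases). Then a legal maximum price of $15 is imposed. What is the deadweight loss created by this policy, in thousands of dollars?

216

In a free market, 73 - 2P = 4P - 53 gives the equilibrium P* = 21, Q* = 31.
Because the ceiling (15) lies below the market-clearing price, it is binding.
At P = 15: Qd = 73 - 2·15 = 43 and Qs = 4·15 - 53 = 7.
Quantity traded falls to 7. At Q = 7 the demand price is (73 - 7)/2 = 33 and the supply price is (53 + 7)/4 = 15.
Deadweight loss = ½ · (33 - 15) · (31 - 7) = ½ · 18 · 24 = 216.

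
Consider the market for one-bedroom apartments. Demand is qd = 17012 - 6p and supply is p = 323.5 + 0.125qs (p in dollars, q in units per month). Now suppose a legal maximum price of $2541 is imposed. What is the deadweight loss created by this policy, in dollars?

0

Rearranging supply gives qs = 8p - 2588. In a free market, 17012 - 6p = 8p - 2588 gives the equilibrium p* = 1400, q* = 8612.
The ceiling of 2541 is above the equilibrium price 1400, so it is not binding; the market clears at p* = 1400, q* = 8612.
Since the control does not bind, no trades are prevented and deadweight loss is zero.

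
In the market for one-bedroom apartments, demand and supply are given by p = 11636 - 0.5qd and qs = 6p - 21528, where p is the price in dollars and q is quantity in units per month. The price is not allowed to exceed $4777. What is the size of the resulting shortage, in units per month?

Rearranging demand gives qd = 23272 - 2p. Setting quantity demanded equal to quantity supplied, 23272 - 2p = 6p - 21528, gives p* = 5600 and q* = 12072.
Since 4777 < 5600, the ceiling is binding.
At p = 4777: qd = 23272 - 2·4777 = 13718 and qs = 6·4777 - 21528 = 7134.
Shortage = qd - qs = 13718 - 7134 = 6584.

6584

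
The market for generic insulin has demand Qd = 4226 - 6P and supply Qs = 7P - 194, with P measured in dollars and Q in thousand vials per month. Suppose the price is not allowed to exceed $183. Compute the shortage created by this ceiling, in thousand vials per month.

2041

In a free market, 4226 - 6P = 7P - 194 gives the equilibrium P* = 340, Q* = 2186.
Since 183 < 340, the ceiling is binding.
At P = 183: Qd = 4226 - 6·183 = 3128 and Qs = 7·183 - 194 = 1087.
Shortage = Qd - Qs = 3128 - 1087 = 2041.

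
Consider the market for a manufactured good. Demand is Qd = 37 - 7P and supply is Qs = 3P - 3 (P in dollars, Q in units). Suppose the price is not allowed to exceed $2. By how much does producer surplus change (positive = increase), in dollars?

-12

Without the control the market clears where 37 - 7P = 3P - 3, i.e. P* = 4 and Q* = 9.
Because the ceiling (2) lies below the market-clearing price, it is binding.
At P = 2: Qd = 37 - 7·2 = 23 and Qs = 3·2 - 3 = 3.
Producer surplus without the control is ½ · (4 - 1) · 9 = 13.5.
With the ceiling, producers sell 3 units at 2, so PS = ½ · (2 - 1) · 3 = 1.5.
Change in producer surplus = 1.5 - 13.5 = -12.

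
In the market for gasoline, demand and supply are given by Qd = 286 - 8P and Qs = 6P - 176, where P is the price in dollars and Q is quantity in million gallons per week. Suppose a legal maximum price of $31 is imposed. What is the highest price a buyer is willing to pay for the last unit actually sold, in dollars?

Setting quantity demanded equal to quantity supplied, 286 - 8P = 6P - 176, gives P* = 33 and Q* = 22.
Since 31 < 33, the ceiling is binding.
At P = 31: Qd = 286 - 8·31 = 38 and Qs = 6·31 - 176 = 10.
Only 10 units reach the market. On the demand curve, the marginal buyer's willingness to pay at Q = 10 is (286 - 10)/8 = 34.5.

34.5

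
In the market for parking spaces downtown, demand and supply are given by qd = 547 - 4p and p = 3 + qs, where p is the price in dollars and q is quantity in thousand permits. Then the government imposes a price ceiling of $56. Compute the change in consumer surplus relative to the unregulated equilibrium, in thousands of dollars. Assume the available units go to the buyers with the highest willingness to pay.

Rearranging supply gives qs = p - 3. Without the control the market clears where 547 - 4p = p - 3, i.e. p* = 110 and q* = 107.
Because the ceiling (56) lies below the market-clearing price, it is binding.
At p = 56: qd = 547 - 4·56 = 323 and qs = 56 - 3 = 53.
Consumer surplus without the control is ½ · (136.75 - 110) · 107 = 1431.125.
With the ceiling, 53 units are sold at 56 (assume they go to the highest-value buyers). The demand price at q = 53 is 123.5, so CS = ½ · [(136.75 - 56) + (123.5 - 56)] · 53 = 3928.625.
Change in consumer surplus = 3928.625 - 1431.125 = 2497.5.

2497.5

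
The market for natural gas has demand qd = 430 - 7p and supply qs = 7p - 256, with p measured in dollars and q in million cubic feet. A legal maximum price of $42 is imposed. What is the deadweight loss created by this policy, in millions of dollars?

343

Without the control the market clears where 430 - 7p = 7p - 256, i.e. p* = 49 and q* = 87.
Since 42 < 49, the ceiling is binding.
At p = 42: qd = 430 - 7·42 = 136 and qs = 7·42 - 256 = 38.
Quantity traded falls to 38. At q = 38 the demand price is (430 - 38)/7 = 56 and the supply price is (256 + 38)/7 = 42.
Deadweight loss = ½ · (56 - 42) · (87 - 38) = ½ · 14 · 49 = 343.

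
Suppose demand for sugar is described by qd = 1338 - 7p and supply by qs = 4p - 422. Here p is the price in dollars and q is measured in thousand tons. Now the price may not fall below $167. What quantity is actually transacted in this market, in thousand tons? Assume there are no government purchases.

169

Setting quantity demanded equal to quantity supplied, 1338 - 7p = 4p - 422, gives p* = 160 and q* = 218.
Because the floor (167) lies above the market-clearing price, it is binding.
At p = 167: qd = 1338 - 7·167 = 169 and qs = 4·167 - 422 = 246.
The quantity actually transacted is the short side, demand: 169.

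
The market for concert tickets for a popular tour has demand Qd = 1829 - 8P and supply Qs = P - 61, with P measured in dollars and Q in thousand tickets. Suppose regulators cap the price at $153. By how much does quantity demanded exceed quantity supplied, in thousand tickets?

513

Without the control the market clears where 1829 - 8P = P - 61, i.e. P* = 210 and Q* = 149.
The ceiling of 153 is below the equilibrium price 210, so it binds.
At P = 153: Qd = 1829 - 8·153 = 605 and Qs = 153 - 61 = 92.
Shortage = Qd - Qs = 605 - 92 = 513.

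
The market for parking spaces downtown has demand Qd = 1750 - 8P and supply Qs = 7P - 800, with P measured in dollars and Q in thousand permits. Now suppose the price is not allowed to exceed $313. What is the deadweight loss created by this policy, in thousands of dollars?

0

In a free market, 1750 - 8P = 7P - 800 gives the equilibrium P* = 170, Q* = 390.
The ceiling of 313 is above the equilibrium price 170, so it is not binding; the market clears at P* = 170, Q* = 390.
Since the control does not bind, no trades are prevented and deadweight loss is zero.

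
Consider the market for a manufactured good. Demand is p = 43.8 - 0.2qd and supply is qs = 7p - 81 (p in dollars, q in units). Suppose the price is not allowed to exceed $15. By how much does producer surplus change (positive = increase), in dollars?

Rearranging demand gives qd = 219 - 5p. Without the control the market clears where 219 - 5p = 7p - 81, i.e. p* = 25 and q* = 94.
Because the ceiling (15) lies below the market-clearing price, it is binding.
At p = 15: qd = 219 - 5·15 = 144 and qs = 7·15 - 81 = 24.
Producer surplus without the control is ½ · (25 - 81/7) · 94 = 4418/7.
With the ceiling, producers sell 24 units at 15, so PS = ½ · (15 - 81/7) · 24 = 288/7.
Change in producer surplus = 288/7 - 4418/7 = -590.

-590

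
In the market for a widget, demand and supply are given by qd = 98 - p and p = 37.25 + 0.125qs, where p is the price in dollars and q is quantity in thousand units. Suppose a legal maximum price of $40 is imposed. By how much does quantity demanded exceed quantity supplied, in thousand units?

Rearranging supply gives qs = 8p - 298. Equilibrium: 98 - p = 8p - 298, so 396 = 9p and p* = 44, q* = 54.
Because the ceiling (40) lies below the market-clearing price, it is binding.
At p = 40: qd = 98 - 40 = 58 and qs = 8·40 - 298 = 22.
Shortage = qd - qs = 58 - 22 = 36.

36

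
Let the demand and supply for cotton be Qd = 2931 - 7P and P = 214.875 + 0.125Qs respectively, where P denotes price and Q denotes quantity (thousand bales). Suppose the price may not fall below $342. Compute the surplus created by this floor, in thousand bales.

Rearranging supply gives Qs = 8P - 1719. In a free market, 2931 - 7P = 8P - 1719 gives the equilibrium P* = 310, Q* = 761.
The floor of 342 is above the equilibrium price 310, so it binds.
At P = 342: Qd = 2931 - 7·342 = 537 and Qs = 8·342 - 1719 = 1017.
Surplus = Qs - Qd = 1017 - 537 = 480.

480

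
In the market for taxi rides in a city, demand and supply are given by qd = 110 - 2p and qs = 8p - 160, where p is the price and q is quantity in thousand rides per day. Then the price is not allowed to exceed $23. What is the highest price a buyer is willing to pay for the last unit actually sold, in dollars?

In a free market, 110 - 2p = 8p - 160 gives the equilibrium p* = 27, q* = 56.
Since 23 < 27, the ceiling is binding.
At p = 23: qd = 110 - 2·23 = 64 and qs = 8·23 - 160 = 24.
Only 24 units reach the market. On the demand curve, the marginal buyer's willingness to pay at q = 24 is (110 - 24)/2 = 43.

43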